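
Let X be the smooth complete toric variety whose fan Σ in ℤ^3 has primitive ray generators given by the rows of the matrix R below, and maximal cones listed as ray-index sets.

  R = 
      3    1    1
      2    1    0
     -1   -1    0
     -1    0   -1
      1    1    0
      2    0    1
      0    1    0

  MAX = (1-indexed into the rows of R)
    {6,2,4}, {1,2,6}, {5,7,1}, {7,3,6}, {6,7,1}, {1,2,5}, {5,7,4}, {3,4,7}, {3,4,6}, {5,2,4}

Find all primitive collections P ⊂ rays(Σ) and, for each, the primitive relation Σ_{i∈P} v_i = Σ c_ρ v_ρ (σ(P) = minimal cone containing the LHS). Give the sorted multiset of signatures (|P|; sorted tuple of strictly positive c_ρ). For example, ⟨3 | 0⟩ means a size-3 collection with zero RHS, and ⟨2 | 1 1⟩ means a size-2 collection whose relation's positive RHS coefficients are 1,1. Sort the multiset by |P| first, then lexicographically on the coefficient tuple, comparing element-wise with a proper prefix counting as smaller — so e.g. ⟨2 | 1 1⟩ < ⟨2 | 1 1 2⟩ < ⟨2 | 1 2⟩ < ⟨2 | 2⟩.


7 minimal non-faces of Δ(Σ) (on 7 rays):

  P={3,5}:  v_{3} + v_{5} = 0  ⟹  sig = ⟨2 | 0⟩
  P={1,3}:  v_{1} + v_{3} = v_{6}  ⟹  sig = ⟨2 | 1⟩
  P={1,4}:  v_{1} + v_{4} = v_{2}  ⟹  sig = ⟨2 | 1⟩
  P={5,6}:  v_{5} + v_{6} = v_{1}  ⟹  sig = ⟨2 | 1⟩
  P={2,3}:  v_{2} + v_{3} = v_{4} + v_{6}  ⟹  sig = ⟨2 | 1 1⟩
  P={2,7}:  v_{2} + v_{7} = 2·v_{5}  ⟹  sig = ⟨2 | 2⟩
  P={4,6,7}:  v_{4} + v_{6} + v_{7} = v_{5}  ⟹  sig = ⟨3 | 1⟩

Hence PRS(X_Σ) =
    |P|=2: 6 collections, coeffs (), (1), (1), (1), (1,1), (2)
    |P|=3: 1 collection, coeffs (1)


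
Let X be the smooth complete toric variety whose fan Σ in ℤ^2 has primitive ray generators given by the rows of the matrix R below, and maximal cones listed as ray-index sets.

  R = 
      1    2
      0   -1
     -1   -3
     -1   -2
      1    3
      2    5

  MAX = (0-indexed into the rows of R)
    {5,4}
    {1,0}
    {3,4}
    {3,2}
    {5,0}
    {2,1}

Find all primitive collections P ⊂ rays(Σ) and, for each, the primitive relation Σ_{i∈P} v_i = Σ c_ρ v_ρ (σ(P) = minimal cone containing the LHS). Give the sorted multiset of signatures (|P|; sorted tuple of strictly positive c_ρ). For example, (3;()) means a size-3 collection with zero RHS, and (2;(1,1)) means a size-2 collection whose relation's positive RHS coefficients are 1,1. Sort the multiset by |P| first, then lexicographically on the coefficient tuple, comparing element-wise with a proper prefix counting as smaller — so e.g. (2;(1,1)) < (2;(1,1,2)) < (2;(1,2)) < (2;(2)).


Primitive collections (9):

  P = {0,3}:  v_{0} + v_{3} = 0 — sig = (2;())
  P = {2,4}:  v_{2} + v_{4} = 0 — sig = (2;())
  P = {0,2}:  v_{0} + v_{2} = v_{1} — sig = (2;(1))
  P = {0,4}:  v_{0} + v_{4} = v_{5} — sig = (2;(1))
  P = {1,3}:  v_{1} + v_{3} = v_{2} — sig = (2;(1))
  P = {1,4}:  v_{1} + v_{4} = v_{0} — sig = (2;(1))
  P = {2,5}:  v_{2} + v_{5} = v_{0} — sig = (2;(1))
  P = {3,5}:  v_{3} + v_{5} = v_{4} — sig = (2;(1))
  P = {1,5}:  v_{1} + v_{5} = 2·v_{0} — sig = (2;(2))

so the primitive-relation signature multiset is
    |P|=2: 9 collections, coeffs (), (), (1), (1), (1), (1), (1), (1), (2)


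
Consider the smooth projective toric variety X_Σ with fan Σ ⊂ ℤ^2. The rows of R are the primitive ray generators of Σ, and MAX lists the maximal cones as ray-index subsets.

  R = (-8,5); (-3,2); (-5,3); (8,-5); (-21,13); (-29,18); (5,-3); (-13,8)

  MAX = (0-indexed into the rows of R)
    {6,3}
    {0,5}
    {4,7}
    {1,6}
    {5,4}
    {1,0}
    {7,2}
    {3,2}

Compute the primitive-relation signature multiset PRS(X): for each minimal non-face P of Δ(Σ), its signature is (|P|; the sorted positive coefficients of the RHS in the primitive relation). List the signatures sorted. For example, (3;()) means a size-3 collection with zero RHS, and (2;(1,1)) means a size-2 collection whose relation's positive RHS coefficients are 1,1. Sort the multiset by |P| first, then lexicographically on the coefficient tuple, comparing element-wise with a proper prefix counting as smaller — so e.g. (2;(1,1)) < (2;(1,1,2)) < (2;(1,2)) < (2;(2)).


20 collections generate NE(X_Σ); each relation:

  P = {0,3}:  v_{0} + v_{3} = 0  so sig = (2;())
  P = {2,6}:  v_{2} + v_{6} = 0  so sig = (2;())
  P = {0,2}:  v_{0} + v_{2} = v_{7}  so sig = (2;(1))
  P = {0,4}:  v_{0} + v_{4} = v_{5}  so sig = (2;(1))
  P = {0,6}:  v_{0} + v_{6} = v_{1}  so sig = (2;(1))
  P = {0,7}:  v_{0} + v_{7} = v_{4}  so sig = (2;(1))
  P = {1,2}:  v_{1} + v_{2} = v_{0}  so sig = (2;(1))
  P = {1,3}:  v_{1} + v_{3} = v_{6}  so sig = (2;(1))
  P = {3,4}:  v_{3} + v_{4} = v_{7}  so sig = (2;(1))
  P = {3,5}:  v_{3} + v_{5} = v_{4}  so sig = (2;(1))
  P = {3,7}:  v_{3} + v_{7} = v_{2}  so sig = (2;(1))
  P = {6,7}:  v_{6} + v_{7} = v_{0}  so sig = (2;(1))
  P = {2,5}:  v_{2} + v_{5} = v_{4} + v_{7}  so sig = (2;(1,1))
  P = {1,7}:  v_{1} + v_{7} = 2·v_{0}  so sig = (2;(2))
  P = {2,4}:  v_{2} + v_{4} = 2·v_{7}  so sig = (2;(2))
  P = {4,6}:  v_{4} + v_{6} = 2·v_{0}  so sig = (2;(2))
  P = {5,7}:  v_{5} + v_{7} = 2·v_{4}  so sig = (2;(2))
  P = {1,4}:  v_{1} + v_{4} = 3·v_{0}  so sig = (2;(3))
  P = {5,6}:  v_{5} + v_{6} = 3·v_{0}  so sig = (2;(3))
  P = {1,5}:  v_{1} + v_{5} = 4·v_{0}  so sig = (2;(4))

Hence PRS(X_Σ) =
    (2;())
    (2;())
    (2;(1))
    (2;(1))
    (2;(1))
    (2;(1))
    (2;(1))
    (2;(1))
    (2;(1))
    (2;(1))
    (2;(1))
    (2;(1))
    (2;(1,1))
    (2;(2))
    (2;(2))
    (2;(2))
    (2;(2))
    (2;(3))
    (2;(3))
    (2;(4))


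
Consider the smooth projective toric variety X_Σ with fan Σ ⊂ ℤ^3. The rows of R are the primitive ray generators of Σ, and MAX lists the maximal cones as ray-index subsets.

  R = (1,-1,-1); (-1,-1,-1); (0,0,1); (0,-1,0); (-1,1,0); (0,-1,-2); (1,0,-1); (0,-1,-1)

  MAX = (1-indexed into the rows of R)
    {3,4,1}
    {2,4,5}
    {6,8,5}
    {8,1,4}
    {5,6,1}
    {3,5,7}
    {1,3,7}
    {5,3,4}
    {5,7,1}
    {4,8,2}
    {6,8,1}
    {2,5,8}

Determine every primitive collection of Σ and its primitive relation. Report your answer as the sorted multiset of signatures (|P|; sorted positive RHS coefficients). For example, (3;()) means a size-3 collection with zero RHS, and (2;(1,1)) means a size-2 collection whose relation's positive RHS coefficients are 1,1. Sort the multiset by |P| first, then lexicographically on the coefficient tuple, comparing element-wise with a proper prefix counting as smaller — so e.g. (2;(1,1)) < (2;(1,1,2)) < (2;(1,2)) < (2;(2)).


Δ(Σ) — 8 vertices, 14 min non-faces:

  {2,7}:  v_{2} + v_{7} = v_{6}  ⇒ sig = (2;(1))
  {3,6}:  v_{3} + v_{6} = v_{8}  ⇒ sig = (2;(1))
  {3,8}:  v_{3} + v_{8} = v_{4}  ⇒ sig = (2;(1))
  {4,7}:  v_{4} + v_{7} = v_{1}  ⇒ sig = (2;(1))
  {2,3}:  v_{2} + v_{3} = 2·v_{4} + v_{5}  ⇒ sig = (2;(1,2))
  {7,8}:  v_{7} + v_{8} = 2·v_{1} + v_{5}  ⇒ sig = (2;(1,2))
  {2,6}:  v_{2} + v_{6} = v_{5} + 3·v_{8}  ⇒ sig = (2;(1,3))
  {1,2}:  v_{1} + v_{2} = 2·v_{8}  ⇒ sig = (2;(2))
  {4,6}:  v_{4} + v_{6} = 2·v_{8}  ⇒ sig = (2;(2))
  {6,7}:  v_{6} + v_{7} = 3·v_{1} + 2·v_{5}  ⇒ sig = (2;(2,3))
  {1,3,5}:  v_{1} + v_{3} + v_{5} = 0  ⇒ sig = (3;())
  {1,4,5}:  v_{1} + v_{4} + v_{5} = v_{8}  ⇒ sig = (3;(1))
  {1,5,8}:  v_{1} + v_{5} + v_{8} = v_{6}  ⇒ sig = (3;(1))
  {4,5,8}:  v_{4} + v_{5} + v_{8} = v_{2}  ⇒ sig = (3;(1))

Hence PRS(X_Σ) =
    (2;(1))
    (2;(1))
    (2;(1))
    (2;(1))
    (2;(1,2))
    (2;(1,2))
    (2;(1,3))
    (2;(2))
    (2;(2))
    (2;(2,3))
    (3;())
    (3;(1))
    (3;(1))
    (3;(1))


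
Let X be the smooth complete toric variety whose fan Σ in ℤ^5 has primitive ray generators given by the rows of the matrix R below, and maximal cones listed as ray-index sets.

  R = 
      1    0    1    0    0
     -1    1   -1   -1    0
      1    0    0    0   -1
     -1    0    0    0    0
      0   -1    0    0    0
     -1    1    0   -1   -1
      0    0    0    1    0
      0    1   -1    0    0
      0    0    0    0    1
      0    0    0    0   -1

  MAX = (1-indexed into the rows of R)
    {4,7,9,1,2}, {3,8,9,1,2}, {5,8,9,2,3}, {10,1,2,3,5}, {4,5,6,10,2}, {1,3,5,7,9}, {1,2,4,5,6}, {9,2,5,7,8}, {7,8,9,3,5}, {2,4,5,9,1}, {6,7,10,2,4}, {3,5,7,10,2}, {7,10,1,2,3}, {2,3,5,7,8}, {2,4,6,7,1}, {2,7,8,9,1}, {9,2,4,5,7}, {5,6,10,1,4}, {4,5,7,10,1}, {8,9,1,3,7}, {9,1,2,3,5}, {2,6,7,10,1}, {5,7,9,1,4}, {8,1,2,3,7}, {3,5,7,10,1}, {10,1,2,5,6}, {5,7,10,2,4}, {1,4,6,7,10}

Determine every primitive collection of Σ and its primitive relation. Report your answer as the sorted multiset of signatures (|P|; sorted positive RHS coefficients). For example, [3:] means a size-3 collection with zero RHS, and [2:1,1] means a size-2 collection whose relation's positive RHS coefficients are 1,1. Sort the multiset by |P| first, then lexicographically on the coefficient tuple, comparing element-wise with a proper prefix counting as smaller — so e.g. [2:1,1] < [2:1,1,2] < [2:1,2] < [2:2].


|primitive collections| = 12. Relations:

  P = {9,10}:  v_{9} + v_{10} = 0  ⇒ sig = [2:]
  P = {3,4}:  v_{3} + v_{4} = v_{10}  ⇒ sig = [2:1]
  P = {4,8}:  v_{4} + v_{8} = v_{2} + v_{7}  ⇒ sig = [2:1,1]
  P = {6,9}:  v_{6} + v_{9} = v_{1} + v_{2} + v_{4}  ⇒ sig = [2:1,1,1]
  P = {8,10}:  v_{8} + v_{10} = v_{2} + v_{3} + v_{7}  ⇒ sig = [2:1,1,1]
  P = {6,8}:  v_{6} + v_{8} = v_{1} + 2·v_{2} + v_{7} + v_{10}  ⇒ sig = [2:1,1,1,2]
  P = {3,6}:  v_{3} + v_{6} = v_{1} + v_{2} + 2·v_{10}  ⇒ sig = [2:1,1,2]
  P = {1,5,8}:  v_{1} + v_{5} + v_{8} = v_{3} + v_{9}  ⇒ sig = [3:1,1]
  P = {5,6,7}:  v_{5} + v_{6} + v_{7} = v_{4} + v_{10}  ⇒ sig = [3:1,1]
  P = {1,2,5,7}:  v_{1} + v_{2} + v_{5} + v_{7} = 0  ⇒ sig = [4:]
  P = {1,2,4,10}:  v_{1} + v_{2} + v_{4} + v_{10} = v_{6}  ⇒ sig = [4:1]
  P = {2,3,7,9}:  v_{2} + v_{3} + v_{7} + v_{9} = v_{8}  ⇒ sig = [4:1]

so the primitive-relation signature multiset is
    |P|=2: 7 collections, coeffs (), (1), (1,1), (1,1,1), (1,1,1), (1,1,1,2), (1,1,2)
    |P|=3: 2 collections, coeffs (1,1), (1,1)
    |P|=4: 3 collections, coeffs (), (1), (1)


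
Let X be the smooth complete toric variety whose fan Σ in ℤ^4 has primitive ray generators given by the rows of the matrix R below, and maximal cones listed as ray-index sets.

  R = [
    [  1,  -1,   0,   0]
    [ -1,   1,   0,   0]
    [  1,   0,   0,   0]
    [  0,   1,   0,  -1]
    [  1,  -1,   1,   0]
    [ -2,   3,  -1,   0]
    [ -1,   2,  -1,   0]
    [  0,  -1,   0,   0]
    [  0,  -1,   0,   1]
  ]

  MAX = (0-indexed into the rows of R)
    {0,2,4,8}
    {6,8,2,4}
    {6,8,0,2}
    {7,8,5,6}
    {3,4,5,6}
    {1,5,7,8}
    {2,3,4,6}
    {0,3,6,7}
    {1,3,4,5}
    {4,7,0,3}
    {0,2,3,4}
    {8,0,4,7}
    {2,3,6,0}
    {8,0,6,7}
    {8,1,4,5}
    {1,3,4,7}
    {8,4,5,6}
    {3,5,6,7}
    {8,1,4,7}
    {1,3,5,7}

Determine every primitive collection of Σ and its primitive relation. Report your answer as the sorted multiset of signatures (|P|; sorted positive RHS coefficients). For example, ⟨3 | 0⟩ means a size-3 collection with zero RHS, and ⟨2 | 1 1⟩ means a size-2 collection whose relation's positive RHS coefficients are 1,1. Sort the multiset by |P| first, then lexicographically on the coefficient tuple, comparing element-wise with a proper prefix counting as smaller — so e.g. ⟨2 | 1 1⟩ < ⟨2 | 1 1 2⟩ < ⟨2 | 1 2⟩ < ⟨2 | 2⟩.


10 collections generate NE(X_Σ); each relation:

  P={0,1}:  v_{0} + v_{1} = 0  ⇒ sig = ⟨2 | 0⟩
  P={3,8}:  v_{3} + v_{8} = 0  ⇒ sig = ⟨2 | 0⟩
  P={0,5}:  v_{0} + v_{5} = v_{6}  ⇒ sig = ⟨2 | 1⟩
  P={1,6}:  v_{1} + v_{6} = v_{5}  ⇒ sig = ⟨2 | 1⟩
  P={2,7}:  v_{2} + v_{7} = v_{0}  ⇒ sig = ⟨2 | 1⟩
  P={1,2}:  v_{1} + v_{2} = v_{4} + v_{6}  ⇒ sig = ⟨2 | 1 1⟩
  P={2,5}:  v_{2} + v_{5} = v_{4} + 2·v_{6}  ⇒ sig = ⟨2 | 1 2⟩
  P={4,6,7}:  v_{4} + v_{6} + v_{7} = 0  ⇒ sig = ⟨3 | 0⟩
  P={0,4,6}:  v_{0} + v_{4} + v_{6} = v_{2}  ⇒ sig = ⟨3 | 1⟩
  P={4,5,7}:  v_{4} + v_{5} + v_{7} = v_{1}  ⇒ sig = ⟨3 | 1⟩

Signatures (|P|; sorted positive RHS coefficients), sorted:
{ ⟨2 | 0⟩ ×2,  ⟨2 | 1⟩ ×3,  ⟨2 | 1 1⟩,  ⟨2 | 1 2⟩,  ⟨3 | 0⟩,  ⟨3 | 1⟩ ×2 }


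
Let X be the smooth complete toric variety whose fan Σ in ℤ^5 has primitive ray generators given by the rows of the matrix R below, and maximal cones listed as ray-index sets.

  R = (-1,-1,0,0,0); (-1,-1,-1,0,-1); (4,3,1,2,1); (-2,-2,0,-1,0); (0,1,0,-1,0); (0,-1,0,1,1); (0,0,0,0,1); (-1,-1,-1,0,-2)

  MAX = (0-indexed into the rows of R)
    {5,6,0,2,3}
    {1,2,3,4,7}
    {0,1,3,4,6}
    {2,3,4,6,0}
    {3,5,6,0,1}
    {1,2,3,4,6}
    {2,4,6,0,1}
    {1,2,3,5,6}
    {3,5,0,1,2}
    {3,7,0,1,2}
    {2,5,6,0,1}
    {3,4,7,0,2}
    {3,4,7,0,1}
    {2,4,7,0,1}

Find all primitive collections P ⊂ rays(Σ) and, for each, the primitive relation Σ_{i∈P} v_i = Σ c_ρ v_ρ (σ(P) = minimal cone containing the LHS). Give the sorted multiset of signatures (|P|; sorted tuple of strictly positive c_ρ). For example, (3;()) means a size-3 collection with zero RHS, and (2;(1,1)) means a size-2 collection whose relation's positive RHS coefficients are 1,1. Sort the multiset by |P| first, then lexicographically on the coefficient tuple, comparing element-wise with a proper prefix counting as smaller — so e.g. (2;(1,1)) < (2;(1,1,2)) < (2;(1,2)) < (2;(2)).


5 collections generate NE(X_Σ); each relation:

  • {4,5}:  v_{4} + v_{5} = v_{6} — sig = (2;(1))
  • {6,7}:  v_{6} + v_{7} = v_{1} — sig = (2;(1))
  • {5,7}:  v_{5} + v_{7} = v_{0} + 2·v_{1} + v_{2} + v_{3} — sig = (2;(1,1,1,2))
  • {0,1,2,3,4}:  v_{0} + v_{1} + v_{2} + v_{3} + v_{4} = 0 — sig = (5;())
  • {0,1,2,3,6}:  v_{0} + v_{1} + v_{2} + v_{3} + v_{6} = v_{5} — sig = (5;(1))

Sorted signature multiset PRS(X):
{ (2;(1)) ×2,  (2;(1,1,1,2)),  (5;()),  (5;(1)) }


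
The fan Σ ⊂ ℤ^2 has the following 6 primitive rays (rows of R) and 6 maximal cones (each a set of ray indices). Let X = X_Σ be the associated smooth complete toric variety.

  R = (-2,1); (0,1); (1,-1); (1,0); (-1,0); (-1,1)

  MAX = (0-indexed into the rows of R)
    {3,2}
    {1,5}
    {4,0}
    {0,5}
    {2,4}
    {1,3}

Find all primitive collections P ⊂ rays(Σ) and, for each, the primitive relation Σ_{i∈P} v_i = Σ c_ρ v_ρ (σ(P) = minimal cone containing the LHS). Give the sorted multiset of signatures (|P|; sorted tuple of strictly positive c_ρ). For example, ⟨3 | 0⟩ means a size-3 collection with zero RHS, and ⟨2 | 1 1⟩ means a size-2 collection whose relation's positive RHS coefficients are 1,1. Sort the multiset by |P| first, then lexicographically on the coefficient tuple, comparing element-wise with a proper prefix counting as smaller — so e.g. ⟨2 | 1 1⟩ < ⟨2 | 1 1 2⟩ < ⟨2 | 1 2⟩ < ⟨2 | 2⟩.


|primitive collections| = 9. Relations:

  • {2,5}:  v_{2} + v_{5} = 0  so sig = ⟨2 | 0⟩
  • {3,4}:  v_{3} + v_{4} = 0  so sig = ⟨2 | 0⟩
  • {0,2}:  v_{0} + v_{2} = v_{4}  so sig = ⟨2 | 1⟩
  • {0,3}:  v_{0} + v_{3} = v_{5}  so sig = ⟨2 | 1⟩
  • {1,2}:  v_{1} + v_{2} = v_{3}  so sig = ⟨2 | 1⟩
  • {1,4}:  v_{1} + v_{4} = v_{5}  so sig = ⟨2 | 1⟩
  • {3,5}:  v_{3} + v_{5} = v_{1}  so sig = ⟨2 | 1⟩
  • {4,5}:  v_{4} + v_{5} = v_{0}  so sig = ⟨2 | 1⟩
  • {0,1}:  v_{0} + v_{1} = 2·v_{5}  so sig = ⟨2 | 2⟩

Sorted signature multiset PRS(X):
    ⟨2 | 0⟩
    ⟨2 | 0⟩
    ⟨2 | 1⟩
    ⟨2 | 1⟩
    ⟨2 | 1⟩
    ⟨2 | 1⟩
    ⟨2 | 1⟩
    ⟨2 | 1⟩
    ⟨2 | 2⟩


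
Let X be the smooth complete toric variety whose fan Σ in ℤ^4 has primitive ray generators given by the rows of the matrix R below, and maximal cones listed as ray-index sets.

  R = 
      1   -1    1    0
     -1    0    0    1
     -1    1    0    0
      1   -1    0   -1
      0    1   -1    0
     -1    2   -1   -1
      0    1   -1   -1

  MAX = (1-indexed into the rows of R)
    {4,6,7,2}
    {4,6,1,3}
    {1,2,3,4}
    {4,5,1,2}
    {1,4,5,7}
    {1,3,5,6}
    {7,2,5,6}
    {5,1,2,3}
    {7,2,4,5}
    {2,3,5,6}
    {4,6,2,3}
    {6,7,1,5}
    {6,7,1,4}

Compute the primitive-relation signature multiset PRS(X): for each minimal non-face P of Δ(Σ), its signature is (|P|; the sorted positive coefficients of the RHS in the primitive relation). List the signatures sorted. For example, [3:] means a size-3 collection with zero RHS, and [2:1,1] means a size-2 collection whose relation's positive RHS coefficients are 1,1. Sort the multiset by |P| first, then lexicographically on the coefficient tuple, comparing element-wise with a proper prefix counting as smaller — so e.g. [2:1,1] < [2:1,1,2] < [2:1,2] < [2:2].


The 5 primitive collections of Σ (r=7, n=4):

  • {3,7}:  v_{3} + v_{7} = v_{6}  ⇒ sig = [2:1]
  • {1,2,7}:  v_{1} + v_{2} + v_{7} = 0  ⇒ sig = [3:]
  • {1,2,6}:  v_{1} + v_{2} + v_{6} = v_{3}  ⇒ sig = [3:1]
  • {3,4,5}:  v_{3} + v_{4} + v_{5} = v_{7}  ⇒ sig = [3:1]
  • {4,5,6}:  v_{4} + v_{5} + v_{6} = 2·v_{7}  ⇒ sig = [3:2]

Signatures (|P|; sorted positive RHS coefficients), sorted:
    |P|=2: 1 collection, coeffs (1)
    |P|=3: 4 collections, coeffs (), (1), (1), (2)


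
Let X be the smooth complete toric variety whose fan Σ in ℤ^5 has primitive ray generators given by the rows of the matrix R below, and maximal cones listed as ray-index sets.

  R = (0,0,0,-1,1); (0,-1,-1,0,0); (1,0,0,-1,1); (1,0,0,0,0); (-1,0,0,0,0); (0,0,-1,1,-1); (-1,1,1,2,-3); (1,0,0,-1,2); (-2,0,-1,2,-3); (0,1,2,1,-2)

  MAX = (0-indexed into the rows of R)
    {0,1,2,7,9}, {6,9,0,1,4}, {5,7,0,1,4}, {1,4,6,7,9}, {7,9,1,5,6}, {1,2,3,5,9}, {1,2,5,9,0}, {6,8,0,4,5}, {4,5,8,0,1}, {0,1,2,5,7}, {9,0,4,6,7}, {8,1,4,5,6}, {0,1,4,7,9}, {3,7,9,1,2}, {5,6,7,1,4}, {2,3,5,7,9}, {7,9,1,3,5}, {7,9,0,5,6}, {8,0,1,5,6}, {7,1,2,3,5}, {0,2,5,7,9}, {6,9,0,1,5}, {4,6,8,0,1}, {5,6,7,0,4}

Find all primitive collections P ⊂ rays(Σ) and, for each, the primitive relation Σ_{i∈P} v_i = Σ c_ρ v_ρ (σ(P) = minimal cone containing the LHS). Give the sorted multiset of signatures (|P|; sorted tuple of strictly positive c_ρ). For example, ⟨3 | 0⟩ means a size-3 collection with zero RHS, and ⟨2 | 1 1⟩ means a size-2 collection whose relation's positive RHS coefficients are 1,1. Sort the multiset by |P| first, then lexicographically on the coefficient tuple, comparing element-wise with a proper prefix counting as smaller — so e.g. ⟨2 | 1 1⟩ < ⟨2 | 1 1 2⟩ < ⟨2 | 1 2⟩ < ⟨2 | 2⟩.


Σ has 14 primitive collections:

  P={3,4}:  v_{3} + v_{4} = 0  ⟹  sig = ⟨2 | 0⟩
  P={0,3}:  v_{0} + v_{3} = v_{2}  ⟹  sig = ⟨2 | 1⟩
  P={2,4}:  v_{2} + v_{4} = v_{0}  ⟹  sig = ⟨2 | 1⟩
  P={3,6}:  v_{3} + v_{6} = v_{5} + v_{9}  ⟹  sig = ⟨2 | 1 1⟩
  P={7,8}:  v_{7} + v_{8} = v_{4} + v_{5}  ⟹  sig = ⟨2 | 1 1⟩
  P={2,6}:  v_{2} + v_{6} = v_{0} + v_{5} + v_{9}  ⟹  sig = ⟨2 | 1 1 1⟩
  P={3,8}:  v_{3} + v_{8} = v_{0} + v_{1} + v_{5} + v_{6}  ⟹  sig = ⟨2 | 1 1 1 1⟩
  P={2,8}:  v_{2} + v_{8} = 2·v_{0} + v_{1} + v_{5} + v_{6}  ⟹  sig = ⟨2 | 1 1 1 2⟩
  P={8,9}:  v_{8} + v_{9} = v_{0} + v_{1} + 2·v_{6}  ⟹  sig = ⟨2 | 1 1 2⟩
  P={4,5,9}:  v_{4} + v_{5} + v_{9} = v_{6}  ⟹  sig = ⟨3 | 1⟩
  P={0,1,6,7}:  v_{0} + v_{1} + v_{6} + v_{7} = 0  ⟹  sig = ⟨4 | 0⟩
  P={0,1,4,5,6}:  v_{0} + v_{1} + v_{4} + v_{5} + v_{6} = v_{8}  ⟹  sig = ⟨5 | 1⟩
  P={0,1,5,7,9}:  v_{0} + v_{1} + v_{5} + v_{7} + v_{9} = v_{3}  ⟹  sig = ⟨5 | 1⟩
  P={1,2,5,7,9}:  v_{1} + v_{2} + v_{5} + v_{7} + v_{9} = 2·v_{3}  ⟹  sig = ⟨5 | 2⟩

so the primitive-relation signature multiset is
{ ⟨2 | 0⟩,  ⟨2 | 1⟩ ×2,  ⟨2 | 1 1⟩ ×2,  ⟨2 | 1 1 1⟩,  ⟨2 | 1 1 1 1⟩,  ⟨2 | 1 1 1 2⟩,  ⟨2 | 1 1 2⟩,  ⟨3 | 1⟩,  ⟨4 | 0⟩,  ⟨5 | 1⟩ ×2,  ⟨5 | 2⟩ }


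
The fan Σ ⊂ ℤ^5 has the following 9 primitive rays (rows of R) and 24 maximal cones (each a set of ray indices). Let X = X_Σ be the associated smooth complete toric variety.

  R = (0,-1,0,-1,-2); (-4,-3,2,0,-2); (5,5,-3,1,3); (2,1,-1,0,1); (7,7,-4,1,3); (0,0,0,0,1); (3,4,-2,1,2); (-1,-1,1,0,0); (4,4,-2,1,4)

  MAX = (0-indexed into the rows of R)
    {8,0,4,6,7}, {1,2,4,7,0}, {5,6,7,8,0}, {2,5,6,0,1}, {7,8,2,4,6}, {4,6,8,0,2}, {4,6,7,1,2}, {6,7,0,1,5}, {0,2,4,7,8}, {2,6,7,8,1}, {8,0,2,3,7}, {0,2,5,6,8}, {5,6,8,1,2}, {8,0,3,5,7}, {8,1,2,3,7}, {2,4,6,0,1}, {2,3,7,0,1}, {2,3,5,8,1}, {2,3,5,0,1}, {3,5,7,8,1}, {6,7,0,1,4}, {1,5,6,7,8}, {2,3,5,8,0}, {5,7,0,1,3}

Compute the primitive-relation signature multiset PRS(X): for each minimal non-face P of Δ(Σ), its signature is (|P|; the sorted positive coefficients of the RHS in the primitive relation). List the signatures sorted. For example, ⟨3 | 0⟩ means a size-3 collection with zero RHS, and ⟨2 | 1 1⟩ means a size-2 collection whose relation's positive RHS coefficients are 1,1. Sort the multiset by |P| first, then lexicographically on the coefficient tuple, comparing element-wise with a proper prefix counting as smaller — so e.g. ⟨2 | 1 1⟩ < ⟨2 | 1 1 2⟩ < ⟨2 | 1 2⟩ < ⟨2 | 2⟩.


|primitive collections| = 7. Relations:

  P={3,6}:  v_{3} + v_{6} = v_{2}  so sig = ⟨2 | 1⟩
  P={4,5}:  v_{4} + v_{5} = v_{0} + v_{6} + v_{8}  so sig = ⟨2 | 1 1 1⟩
  P={3,4}:  v_{3} + v_{4} = v_{0} + 2·v_{2} + v_{7}  so sig = ⟨2 | 1 1 2⟩
  P={0,1,8}:  v_{0} + v_{1} + v_{8} = 0  so sig = ⟨3 | 0⟩
  P={2,5,7}:  v_{2} + v_{5} + v_{7} = v_{8}  so sig = ⟨3 | 1⟩
  P={1,4,8}:  v_{1} + v_{4} + v_{8} = v_{2} + v_{6} + v_{7}  so sig = ⟨3 | 1 1 1⟩
  P={0,2,6,7}:  v_{0} + v_{2} + v_{6} + v_{7} = v_{4}  so sig = ⟨4 | 1⟩

Signatures (|P|; sorted positive RHS coefficients), sorted:
    |P|=2: 3 collections, coeffs (1), (1,1,1), (1,1,2)
    |P|=3: 3 collections, coeffs (), (1), (1,1,1)
    |P|=4: 1 collection, coeffs (1)


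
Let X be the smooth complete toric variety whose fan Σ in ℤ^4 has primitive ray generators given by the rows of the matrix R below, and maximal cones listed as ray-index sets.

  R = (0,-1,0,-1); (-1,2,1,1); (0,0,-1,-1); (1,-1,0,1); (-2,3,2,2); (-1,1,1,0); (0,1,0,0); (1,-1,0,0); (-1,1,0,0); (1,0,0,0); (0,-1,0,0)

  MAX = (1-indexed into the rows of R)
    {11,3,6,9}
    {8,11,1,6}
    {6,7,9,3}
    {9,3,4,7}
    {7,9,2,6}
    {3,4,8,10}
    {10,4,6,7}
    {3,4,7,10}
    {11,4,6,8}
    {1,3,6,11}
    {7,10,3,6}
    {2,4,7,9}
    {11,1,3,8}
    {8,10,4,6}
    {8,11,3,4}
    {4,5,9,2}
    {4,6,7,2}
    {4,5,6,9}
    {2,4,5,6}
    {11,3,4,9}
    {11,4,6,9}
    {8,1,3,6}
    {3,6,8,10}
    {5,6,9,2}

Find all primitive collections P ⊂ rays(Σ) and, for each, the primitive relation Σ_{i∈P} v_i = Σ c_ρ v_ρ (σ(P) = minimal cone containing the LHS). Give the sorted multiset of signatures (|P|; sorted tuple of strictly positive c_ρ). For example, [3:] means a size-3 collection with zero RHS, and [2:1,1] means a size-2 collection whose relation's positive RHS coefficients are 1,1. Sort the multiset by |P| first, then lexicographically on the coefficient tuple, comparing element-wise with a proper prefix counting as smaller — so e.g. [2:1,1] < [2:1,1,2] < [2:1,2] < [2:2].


24 minimal non-faces of Δ(Σ) (on 11 rays):

  P = {7,11}:  v_{7} + v_{11} = 0  ⟹  sig = [2:]
  P = {8,9}:  v_{8} + v_{9} = 0  ⟹  sig = [2:]
  P = {1,2}:  v_{1} + v_{2} = v_{6}  ⟹  sig = [2:1]
  P = {7,8}:  v_{7} + v_{8} = v_{10}  ⟹  sig = [2:1]
  P = {9,10}:  v_{9} + v_{10} = v_{7}  ⟹  sig = [2:1]
  P = {10,11}:  v_{10} + v_{11} = v_{8}  ⟹  sig = [2:1]
  P = {1,4}:  v_{1} + v_{4} = v_{8} + v_{11}  ⟹  sig = [2:1,1]
  P = {2,3}:  v_{2} + v_{3} = v_{7} + v_{9}  ⟹  sig = [2:1,1]
  P = {3,5}:  v_{3} + v_{5} = v_{2} + v_{9}  ⟹  sig = [2:1,1]
  P = {1,7}:  v_{1} + v_{7} = v_{3} + v_{6} + v_{8}  ⟹  sig = [2:1,1,1]
  P = {1,9}:  v_{1} + v_{9} = v_{3} + v_{6} + v_{11}  ⟹  sig = [2:1,1,1]
  P = {2,8}:  v_{2} + v_{8} = v_{4} + v_{6} + v_{7}  ⟹  sig = [2:1,1,1]
  P = {2,11}:  v_{2} + v_{11} = v_{4} + v_{6} + v_{9}  ⟹  sig = [2:1,1,1]
  P = {5,8}:  v_{5} + v_{8} = v_{2} + v_{4} + v_{6}  ⟹  sig = [2:1,1,1]
  P = {5,10}:  v_{5} + v_{10} = v_{2} + v_{4} + v_{6} + v_{7}  ⟹  sig = [2:1,1,1,1]
  P = {1,5}:  v_{1} + v_{5} = v_{4} + 2·v_{6} + v_{9}  ⟹  sig = [2:1,1,2]
  P = {1,10}:  v_{1} + v_{10} = v_{3} + v_{6} + 2·v_{8}  ⟹  sig = [2:1,1,2]
  P = {2,10}:  v_{2} + v_{10} = v_{4} + v_{6} + 2·v_{7}  ⟹  sig = [2:1,1,2]
  P = {5,7}:  v_{5} + v_{7} = 2·v_{2}  ⟹  sig = [2:2]
  P = {5,11}:  v_{5} + v_{11} = 2·v_{4} + 2·v_{6} + 2·v_{9}  ⟹  sig = [2:2,2,2]
  P = {3,4,6}:  v_{3} + v_{4} + v_{6} = 0  ⟹  sig = [3:]
  P = {2,4,6,9}:  v_{2} + v_{4} + v_{6} + v_{9} = v_{5}  ⟹  sig = [4:1]
  P = {3,6,8,11}:  v_{3} + v_{6} + v_{8} + v_{11} = v_{1}  ⟹  sig = [4:1]
  P = {4,6,7,9}:  v_{4} + v_{6} + v_{7} + v_{9} = v_{2}  ⟹  sig = [4:1]

Signatures (|P|; sorted positive RHS coefficients), sorted:
    |P|=2: 20 collections, coeffs (), (), (1), (1), (1), (1), (1,1), (1,1), (1,1), (1,1,1), (1,1,1), (1,1,1), (1,1,1), (1,1,1), (1,1,1,1), (1,1,2), (1,1,2), (1,1,2), (2), (2,2,2)
    |P|=3: 1 collection, coeffs ()
    |P|=4: 3 collections, coeffs (1), (1), (1)


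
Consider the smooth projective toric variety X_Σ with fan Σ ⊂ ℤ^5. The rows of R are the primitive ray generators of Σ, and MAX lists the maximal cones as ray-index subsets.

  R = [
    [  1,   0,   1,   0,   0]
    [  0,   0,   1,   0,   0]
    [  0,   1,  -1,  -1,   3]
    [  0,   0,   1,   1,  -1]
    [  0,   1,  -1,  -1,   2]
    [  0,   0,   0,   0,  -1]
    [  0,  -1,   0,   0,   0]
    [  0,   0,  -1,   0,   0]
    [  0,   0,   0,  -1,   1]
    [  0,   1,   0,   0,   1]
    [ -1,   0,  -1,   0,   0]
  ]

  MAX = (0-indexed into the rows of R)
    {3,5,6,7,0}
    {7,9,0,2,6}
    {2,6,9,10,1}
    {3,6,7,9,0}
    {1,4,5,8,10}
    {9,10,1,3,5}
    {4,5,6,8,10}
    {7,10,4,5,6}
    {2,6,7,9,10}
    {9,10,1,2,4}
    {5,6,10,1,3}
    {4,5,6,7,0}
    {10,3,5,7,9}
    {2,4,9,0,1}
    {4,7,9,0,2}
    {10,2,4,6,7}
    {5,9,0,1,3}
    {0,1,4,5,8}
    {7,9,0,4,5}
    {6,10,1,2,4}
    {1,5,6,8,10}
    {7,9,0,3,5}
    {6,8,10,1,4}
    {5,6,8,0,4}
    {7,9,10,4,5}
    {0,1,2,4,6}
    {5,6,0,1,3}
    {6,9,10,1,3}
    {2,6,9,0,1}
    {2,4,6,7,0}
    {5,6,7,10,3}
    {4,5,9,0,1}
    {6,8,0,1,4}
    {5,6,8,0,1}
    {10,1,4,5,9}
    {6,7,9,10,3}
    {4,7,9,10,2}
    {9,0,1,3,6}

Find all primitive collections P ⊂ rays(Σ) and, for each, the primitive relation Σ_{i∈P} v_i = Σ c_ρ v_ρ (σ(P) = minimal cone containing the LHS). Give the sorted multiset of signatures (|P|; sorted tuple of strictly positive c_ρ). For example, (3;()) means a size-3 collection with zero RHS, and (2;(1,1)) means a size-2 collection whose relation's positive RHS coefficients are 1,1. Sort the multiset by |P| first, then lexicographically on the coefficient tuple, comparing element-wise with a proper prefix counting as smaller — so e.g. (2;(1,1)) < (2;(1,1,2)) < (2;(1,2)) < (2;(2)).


Δ(Σ) — 11 vertices, 12 min non-faces:

  • {0,10}:  v_{0} + v_{10} = 0  so sig = (2;())
  • {1,7}:  v_{1} + v_{7} = 0  so sig = (2;())
  • {2,5}:  v_{2} + v_{5} = v_{4}  so sig = (2;(1))
  • {3,4}:  v_{3} + v_{4} = v_{9}  so sig = (2;(1))
  • {3,8}:  v_{3} + v_{8} = v_{1}  so sig = (2;(1))
  • {8,9}:  v_{8} + v_{9} = v_{1} + v_{4}  so sig = (2;(1,1))
  • {7,8}:  v_{7} + v_{8} = v_{4} + v_{5} + v_{6}  so sig = (2;(1,1,1))
  • {2,8}:  v_{2} + v_{8} = v_{1} + 2·v_{4} + v_{6}  so sig = (2;(1,1,2))
  • {2,3}:  v_{2} + v_{3} = v_{6} + 2·v_{9}  so sig = (2;(1,2))
  • {5,6,9}:  v_{5} + v_{6} + v_{9} = 0  so sig = (3;())
  • {4,6,9}:  v_{4} + v_{6} + v_{9} = v_{2}  so sig = (3;(1))
  • {1,4,5,6}:  v_{1} + v_{4} + v_{5} + v_{6} = v_{8}  so sig = (4;(1))

so the primitive-relation signature multiset is
    |P|=2: 9 collections, coeffs (), (), (1), (1), (1), (1,1), (1,1,1), (1,1,2), (1,2)
    |P|=3: 2 collections, coeffs (), (1)
    |P|=4: 1 collection, coeffs (1)


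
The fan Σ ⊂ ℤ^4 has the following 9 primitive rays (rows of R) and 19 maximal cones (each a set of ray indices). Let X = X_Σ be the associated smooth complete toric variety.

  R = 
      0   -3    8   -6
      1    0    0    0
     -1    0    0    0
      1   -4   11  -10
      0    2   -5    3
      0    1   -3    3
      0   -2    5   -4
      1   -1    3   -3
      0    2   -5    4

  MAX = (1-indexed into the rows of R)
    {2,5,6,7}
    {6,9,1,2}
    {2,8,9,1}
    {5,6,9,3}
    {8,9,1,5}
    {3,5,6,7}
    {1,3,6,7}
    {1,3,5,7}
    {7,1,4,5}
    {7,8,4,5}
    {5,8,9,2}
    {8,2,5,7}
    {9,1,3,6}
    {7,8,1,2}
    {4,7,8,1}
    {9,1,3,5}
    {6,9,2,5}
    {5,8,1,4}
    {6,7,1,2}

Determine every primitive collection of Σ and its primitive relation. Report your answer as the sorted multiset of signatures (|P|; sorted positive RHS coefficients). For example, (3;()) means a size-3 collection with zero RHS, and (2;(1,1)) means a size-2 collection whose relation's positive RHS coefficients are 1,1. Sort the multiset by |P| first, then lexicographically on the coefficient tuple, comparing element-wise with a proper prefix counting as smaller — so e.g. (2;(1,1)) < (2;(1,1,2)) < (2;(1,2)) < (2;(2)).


|primitive collections| = 11. Relations:

  P={2,3}:  v_{2} + v_{3} = 0 — sig = (2;())
  P={7,9}:  v_{7} + v_{9} = 0 — sig = (2;())
  P={6,8}:  v_{6} + v_{8} = v_{2} — sig = (2;(1))
  P={3,8}:  v_{3} + v_{8} = v_{1} + v_{5} — sig = (2;(1,1))
  P={4,6}:  v_{4} + v_{6} = v_{7} + v_{8} — sig = (2;(1,1))
  P={4,9}:  v_{4} + v_{9} = v_{1} + v_{5} + v_{8} — sig = (2;(1,1,1))
  P={2,4}:  v_{2} + v_{4} = v_{7} + 2·v_{8} — sig = (2;(1,2))
  P={3,4}:  v_{3} + v_{4} = 2·v_{1} + 2·v_{5} + v_{7} — sig = (2;(1,2,2))
  P={1,5,6}:  v_{1} + v_{5} + v_{6} = 0 — sig = (3;())
  P={1,2,5}:  v_{1} + v_{2} + v_{5} = v_{8} — sig = (3;(1))
  P={1,5,7,8}:  v_{1} + v_{5} + v_{7} + v_{8} = v_{4} — sig = (4;(1))

so the primitive-relation signature multiset is
[(2;()), (2;()), (2;(1)), (2;(1,1)), (2;(1,1)), (2;(1,1,1)), (2;(1,2)), (2;(1,2,2)), (3;()), (3;(1)), (4;(1))]


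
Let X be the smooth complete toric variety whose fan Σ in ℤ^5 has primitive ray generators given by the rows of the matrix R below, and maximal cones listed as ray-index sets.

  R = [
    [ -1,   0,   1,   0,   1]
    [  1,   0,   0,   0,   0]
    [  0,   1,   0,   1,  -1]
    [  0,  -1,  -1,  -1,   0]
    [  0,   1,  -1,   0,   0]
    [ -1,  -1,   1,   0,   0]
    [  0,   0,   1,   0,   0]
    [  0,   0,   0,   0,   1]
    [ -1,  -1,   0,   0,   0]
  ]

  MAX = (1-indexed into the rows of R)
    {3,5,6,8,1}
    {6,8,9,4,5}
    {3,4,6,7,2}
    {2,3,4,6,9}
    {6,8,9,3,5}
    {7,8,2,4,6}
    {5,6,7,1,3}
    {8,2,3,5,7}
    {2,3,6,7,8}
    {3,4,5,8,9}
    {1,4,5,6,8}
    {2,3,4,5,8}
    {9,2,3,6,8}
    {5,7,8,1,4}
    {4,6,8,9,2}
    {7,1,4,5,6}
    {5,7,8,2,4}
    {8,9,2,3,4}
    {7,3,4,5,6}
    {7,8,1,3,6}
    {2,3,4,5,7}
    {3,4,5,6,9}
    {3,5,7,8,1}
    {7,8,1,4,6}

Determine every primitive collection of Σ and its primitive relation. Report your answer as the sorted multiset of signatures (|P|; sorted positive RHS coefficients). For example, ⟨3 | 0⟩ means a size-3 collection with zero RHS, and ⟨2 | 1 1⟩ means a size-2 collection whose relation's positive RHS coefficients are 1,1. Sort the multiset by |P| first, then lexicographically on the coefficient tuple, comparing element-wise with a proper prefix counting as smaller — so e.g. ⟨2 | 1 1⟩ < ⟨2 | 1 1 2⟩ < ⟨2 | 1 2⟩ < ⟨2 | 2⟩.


|primitive collections| = 9. Relations:

  P={7,9}:  v_{7} + v_{9} = v_{6} ; sig = ⟨2 | 1⟩
  P={1,2}:  v_{1} + v_{2} = v_{7} + v_{8} ; sig = ⟨2 | 1 1⟩
  P={1,9}:  v_{1} + v_{9} = v_{5} + 2·v_{6} + v_{8} ; sig = ⟨2 | 1 1 2⟩
  P={2,5,6}:  v_{2} + v_{5} + v_{6} = 0 ; sig = ⟨3 | 0⟩
  P={1,3,4}:  v_{1} + v_{3} + v_{4} = v_{5} + v_{6} ; sig = ⟨3 | 1 1⟩
  P={2,5,9}:  v_{2} + v_{5} + v_{9} = v_{3} + v_{4} + v_{8} ; sig = ⟨3 | 1 1 1⟩
  P={3,4,7,8}:  v_{3} + v_{4} + v_{7} + v_{8} = 0 ; sig = ⟨4 | 0⟩
  P={3,4,6,8}:  v_{3} + v_{4} + v_{6} + v_{8} = v_{9} ; sig = ⟨4 | 1⟩
  P={5,6,7,8}:  v_{5} + v_{6} + v_{7} + v_{8} = v_{1} ; sig = ⟨4 | 1⟩

Hence PRS(X_Σ) =
[⟨2 | 1⟩, ⟨2 | 1 1⟩, ⟨2 | 1 1 2⟩, ⟨3 | 0⟩, ⟨3 | 1 1⟩, ⟨3 | 1 1 1⟩, ⟨4 | 0⟩, ⟨4 | 1⟩, ⟨4 | 1⟩]


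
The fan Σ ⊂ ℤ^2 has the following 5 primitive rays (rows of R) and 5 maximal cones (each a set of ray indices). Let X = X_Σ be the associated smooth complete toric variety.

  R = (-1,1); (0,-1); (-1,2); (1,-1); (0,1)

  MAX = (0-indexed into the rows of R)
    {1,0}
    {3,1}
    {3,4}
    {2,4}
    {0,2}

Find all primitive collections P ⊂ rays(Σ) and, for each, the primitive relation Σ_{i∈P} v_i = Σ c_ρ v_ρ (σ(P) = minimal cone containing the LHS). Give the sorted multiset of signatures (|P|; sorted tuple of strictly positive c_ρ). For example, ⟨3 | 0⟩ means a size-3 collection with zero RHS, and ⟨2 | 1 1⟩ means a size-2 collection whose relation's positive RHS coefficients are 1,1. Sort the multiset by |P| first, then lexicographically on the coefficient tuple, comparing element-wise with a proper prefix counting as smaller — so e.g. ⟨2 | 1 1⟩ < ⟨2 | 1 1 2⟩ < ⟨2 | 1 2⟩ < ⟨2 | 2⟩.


|primitive collections| = 5. Relations:

  {0,3}:  v_{0} + v_{3} = 0  ⇒ sig = ⟨2 | 0⟩
  {1,4}:  v_{1} + v_{4} = 0  ⇒ sig = ⟨2 | 0⟩
  {0,4}:  v_{0} + v_{4} = v_{2}  ⇒ sig = ⟨2 | 1⟩
  {1,2}:  v_{1} + v_{2} = v_{0}  ⇒ sig = ⟨2 | 1⟩
  {2,3}:  v_{2} + v_{3} = v_{4}  ⇒ sig = ⟨2 | 1⟩

Sorted signature multiset PRS(X):
    |P|=2: 5 collections, coeffs (), (), (1), (1), (1)


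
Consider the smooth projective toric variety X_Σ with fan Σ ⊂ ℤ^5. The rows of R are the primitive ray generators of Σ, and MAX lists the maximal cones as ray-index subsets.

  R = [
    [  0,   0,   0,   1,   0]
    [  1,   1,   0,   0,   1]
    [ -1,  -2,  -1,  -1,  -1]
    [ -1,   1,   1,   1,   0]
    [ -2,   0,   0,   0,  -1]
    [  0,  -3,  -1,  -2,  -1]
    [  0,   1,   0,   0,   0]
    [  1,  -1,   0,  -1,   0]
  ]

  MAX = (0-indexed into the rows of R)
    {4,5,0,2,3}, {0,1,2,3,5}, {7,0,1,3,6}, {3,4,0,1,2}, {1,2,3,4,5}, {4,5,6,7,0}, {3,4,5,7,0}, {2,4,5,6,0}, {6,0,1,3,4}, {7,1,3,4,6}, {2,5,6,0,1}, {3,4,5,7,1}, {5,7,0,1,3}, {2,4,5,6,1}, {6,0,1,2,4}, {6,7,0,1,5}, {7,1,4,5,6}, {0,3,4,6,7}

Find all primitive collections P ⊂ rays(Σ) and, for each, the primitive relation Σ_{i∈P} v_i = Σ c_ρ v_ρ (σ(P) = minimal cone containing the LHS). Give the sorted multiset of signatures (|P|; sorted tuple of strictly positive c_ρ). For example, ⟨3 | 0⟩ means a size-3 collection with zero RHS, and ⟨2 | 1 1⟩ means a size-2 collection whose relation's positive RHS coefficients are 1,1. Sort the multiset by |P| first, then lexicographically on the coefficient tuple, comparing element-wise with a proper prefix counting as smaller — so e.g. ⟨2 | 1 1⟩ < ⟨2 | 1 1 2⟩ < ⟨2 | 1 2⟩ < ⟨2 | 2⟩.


Δ(Σ) — 8 vertices, 5 min non-faces:

  P = {2,7}:  v_{2} + v_{7} = v_{5}  ⇒ sig = ⟨2 | 1⟩
  P = {2,3,6}:  v_{2} + v_{3} + v_{6} = v_{4}  ⇒ sig = ⟨3 | 1⟩
  P = {3,5,6}:  v_{3} + v_{5} + v_{6} = v_{4} + v_{7}  ⇒ sig = ⟨3 | 1 1⟩
  P = {0,1,4,7}:  v_{0} + v_{1} + v_{4} + v_{7} = 0  ⇒ sig = ⟨4 | 0⟩
  P = {0,1,4,5}:  v_{0} + v_{1} + v_{4} + v_{5} = v_{2}  ⇒ sig = ⟨4 | 1⟩

Sorted signature multiset PRS(X):
    |P|=2: 1 collection, coeffs (1)
    |P|=3: 2 collections, coeffs (1), (1,1)
    |P|=4: 2 collections, coeffs (), (1)


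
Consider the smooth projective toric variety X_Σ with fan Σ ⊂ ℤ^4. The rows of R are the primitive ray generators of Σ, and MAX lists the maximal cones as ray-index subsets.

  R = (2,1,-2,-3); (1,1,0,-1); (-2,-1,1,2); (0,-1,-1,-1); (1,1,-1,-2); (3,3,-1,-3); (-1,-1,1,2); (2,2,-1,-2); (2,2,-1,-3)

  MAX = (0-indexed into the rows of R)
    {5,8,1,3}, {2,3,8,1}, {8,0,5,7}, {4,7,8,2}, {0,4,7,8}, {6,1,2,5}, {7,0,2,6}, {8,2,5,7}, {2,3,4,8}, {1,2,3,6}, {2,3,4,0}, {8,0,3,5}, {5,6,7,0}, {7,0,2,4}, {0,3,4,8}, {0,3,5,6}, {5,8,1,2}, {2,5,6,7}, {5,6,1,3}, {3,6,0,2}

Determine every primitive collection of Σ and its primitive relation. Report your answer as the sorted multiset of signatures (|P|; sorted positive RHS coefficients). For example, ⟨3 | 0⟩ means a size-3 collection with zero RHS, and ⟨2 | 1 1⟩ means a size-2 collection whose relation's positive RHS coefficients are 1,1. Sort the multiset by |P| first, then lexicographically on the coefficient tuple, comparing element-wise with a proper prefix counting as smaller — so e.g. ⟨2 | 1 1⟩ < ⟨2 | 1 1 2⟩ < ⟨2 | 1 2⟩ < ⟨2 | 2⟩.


Primitive collections (10):

  P={4,6}:  v_{4} + v_{6} = 0  ⇒ sig = ⟨2 | 0⟩
  P={1,4}:  v_{1} + v_{4} = v_{8}  ⇒ sig = ⟨2 | 1⟩
  P={1,7}:  v_{1} + v_{7} = v_{5}  ⇒ sig = ⟨2 | 1⟩
  P={3,7}:  v_{3} + v_{7} = v_{0}  ⇒ sig = ⟨2 | 1⟩
  P={6,8}:  v_{6} + v_{8} = v_{1}  ⇒ sig = ⟨2 | 1⟩
  P={0,1}:  v_{0} + v_{1} = v_{3} + v_{5}  ⇒ sig = ⟨2 | 1 1⟩
  P={4,5}:  v_{4} + v_{5} = v_{7} + v_{8}  ⇒ sig = ⟨2 | 1 1⟩
  P={2,3,5}:  v_{2} + v_{3} + v_{5} = v_{4}  ⇒ sig = ⟨3 | 1⟩
  P={0,2,5}:  v_{0} + v_{2} + v_{5} = v_{4} + v_{7}  ⇒ sig = ⟨3 | 1 1⟩
  P={0,2,8}:  v_{0} + v_{2} + v_{8} = 2·v_{4}  ⇒ sig = ⟨3 | 2⟩

Signatures (|P|; sorted positive RHS coefficients), sorted:
{ ⟨2 | 0⟩,  ⟨2 | 1⟩ ×4,  ⟨2 | 1 1⟩ ×2,  ⟨3 | 1⟩,  ⟨3 | 1 1⟩,  ⟨3 | 2⟩ }


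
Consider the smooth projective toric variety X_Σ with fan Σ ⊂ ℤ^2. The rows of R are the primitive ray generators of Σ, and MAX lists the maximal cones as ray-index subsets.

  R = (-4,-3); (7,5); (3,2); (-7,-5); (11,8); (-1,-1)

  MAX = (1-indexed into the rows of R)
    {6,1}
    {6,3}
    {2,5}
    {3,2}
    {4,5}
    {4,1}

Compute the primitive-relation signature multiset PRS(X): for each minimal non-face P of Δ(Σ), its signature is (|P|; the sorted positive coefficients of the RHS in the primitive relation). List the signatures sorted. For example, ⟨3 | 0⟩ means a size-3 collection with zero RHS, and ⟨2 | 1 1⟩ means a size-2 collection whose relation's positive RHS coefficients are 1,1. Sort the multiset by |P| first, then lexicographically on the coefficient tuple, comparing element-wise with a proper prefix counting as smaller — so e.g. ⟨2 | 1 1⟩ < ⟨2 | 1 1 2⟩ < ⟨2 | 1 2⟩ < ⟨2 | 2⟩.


9 collections generate NE(X_Σ); each relation:

  • {2,4}:  v_{2} + v_{4} = 0  →  sig = ⟨2 | 0⟩
  • {1,2}:  v_{1} + v_{2} = v_{3}  →  sig = ⟨2 | 1⟩
  • {1,3}:  v_{1} + v_{3} = v_{6}  →  sig = ⟨2 | 1⟩
  • {1,5}:  v_{1} + v_{5} = v_{2}  →  sig = ⟨2 | 1⟩
  • {3,4}:  v_{3} + v_{4} = v_{1}  →  sig = ⟨2 | 1⟩
  • {5,6}:  v_{5} + v_{6} = v_{2} + v_{3}  →  sig = ⟨2 | 1 1⟩
  • {2,6}:  v_{2} + v_{6} = 2·v_{3}  →  sig = ⟨2 | 2⟩
  • {3,5}:  v_{3} + v_{5} = 2·v_{2}  →  sig = ⟨2 | 2⟩
  • {4,6}:  v_{4} + v_{6} = 2·v_{1}  →  sig = ⟨2 | 2⟩

so the primitive-relation signature multiset is
    ⟨2 | 0⟩
    ⟨2 | 1⟩
    ⟨2 | 1⟩
    ⟨2 | 1⟩
    ⟨2 | 1⟩
    ⟨2 | 1 1⟩
    ⟨2 | 2⟩
    ⟨2 | 2⟩
    ⟨2 | 2⟩


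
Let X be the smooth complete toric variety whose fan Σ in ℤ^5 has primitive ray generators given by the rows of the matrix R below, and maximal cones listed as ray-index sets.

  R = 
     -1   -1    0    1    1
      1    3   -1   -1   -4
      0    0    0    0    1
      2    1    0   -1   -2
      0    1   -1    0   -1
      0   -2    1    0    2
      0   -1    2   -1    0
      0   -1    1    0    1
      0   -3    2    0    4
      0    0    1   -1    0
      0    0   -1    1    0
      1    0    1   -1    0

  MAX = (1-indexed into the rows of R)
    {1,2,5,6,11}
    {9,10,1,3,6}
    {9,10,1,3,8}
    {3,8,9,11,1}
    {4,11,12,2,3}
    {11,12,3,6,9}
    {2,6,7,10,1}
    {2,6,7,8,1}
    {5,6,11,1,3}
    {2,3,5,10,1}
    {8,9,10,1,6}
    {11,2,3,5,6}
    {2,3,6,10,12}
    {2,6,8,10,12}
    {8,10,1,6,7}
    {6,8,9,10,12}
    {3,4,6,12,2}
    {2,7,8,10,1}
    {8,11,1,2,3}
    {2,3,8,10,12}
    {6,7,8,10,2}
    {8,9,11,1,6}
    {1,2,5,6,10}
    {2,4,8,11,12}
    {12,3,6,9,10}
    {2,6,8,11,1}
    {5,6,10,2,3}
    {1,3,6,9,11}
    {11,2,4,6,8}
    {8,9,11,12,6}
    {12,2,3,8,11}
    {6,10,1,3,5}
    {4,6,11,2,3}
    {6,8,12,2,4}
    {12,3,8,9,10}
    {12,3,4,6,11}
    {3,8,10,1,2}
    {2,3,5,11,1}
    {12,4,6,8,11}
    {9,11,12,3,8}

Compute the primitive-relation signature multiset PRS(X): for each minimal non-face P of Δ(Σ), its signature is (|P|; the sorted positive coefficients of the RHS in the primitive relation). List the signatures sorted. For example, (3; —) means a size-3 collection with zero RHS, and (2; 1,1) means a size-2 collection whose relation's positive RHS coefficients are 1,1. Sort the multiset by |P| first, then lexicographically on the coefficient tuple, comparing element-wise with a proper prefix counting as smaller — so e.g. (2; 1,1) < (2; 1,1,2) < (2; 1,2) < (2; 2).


Δ(Σ) — 12 vertices, 21 min non-faces:

  P={5,8}:  v_{5} + v_{8} = 0  →  sig = (2; —)
  P={10,11}:  v_{10} + v_{11} = 0  →  sig = (2; —)
  P={1,12}:  v_{1} + v_{12} = v_{8}  →  sig = (2; 1)
  P={2,9}:  v_{2} + v_{9} = v_{12}  →  sig = (2; 1)
  P={3,7}:  v_{3} + v_{7} = v_{8} + v_{10}  →  sig = (2; 1,1)
  P={5,9}:  v_{5} + v_{9} = v_{3} + v_{6}  →  sig = (2; 1,1)
  P={4,10}:  v_{4} + v_{10} = v_{2} + v_{6} + v_{12}  →  sig = (2; 1,1,1)
  P={5,12}:  v_{5} + v_{12} = v_{2} + v_{3} + v_{6}  →  sig = (2; 1,1,1)
  P={1,4}:  v_{1} + v_{4} = v_{2} + v_{6} + v_{8} + v_{11}  →  sig = (2; 1,1,1,1)
  P={5,7}:  v_{5} + v_{7} = v_{1} + v_{2} + v_{6} + v_{10}  →  sig = (2; 1,1,1,1)
  P={7,11}:  v_{7} + v_{11} = v_{1} + v_{2} + v_{6} + v_{8}  →  sig = (2; 1,1,1,1)
  P={7,12}:  v_{7} + v_{12} = v_{2} + v_{6} + 2·v_{8} + v_{10}  →  sig = (2; 1,1,1,2)
  P={4,9}:  v_{4} + v_{9} = v_{6} + v_{11} + 2·v_{12}  →  sig = (2; 1,1,2)
  P={7,9}:  v_{7} + v_{9} = v_{6} + 2·v_{8} + v_{10}  →  sig = (2; 1,1,2)
  P={4,5}:  v_{4} + v_{5} = 2·v_{2} + v_{3} + 2·v_{6} + v_{11}  →  sig = (2; 1,1,2,2)
  P={4,7}:  v_{4} + v_{7} = 2·v_{2} + 2·v_{6} + 2·v_{8}  →  sig = (2; 2,2,2)
  P={3,6,8}:  v_{3} + v_{6} + v_{8} = v_{9}  →  sig = (3; 1)
  P={3,4,8}:  v_{3} + v_{4} + v_{8} = v_{11} + 2·v_{12}  →  sig = (3; 1,2)
  P={1,2,3,6}:  v_{1} + v_{2} + v_{3} + v_{6} = 0  →  sig = (4; —)
  P={2,6,11,12}:  v_{2} + v_{6} + v_{11} + v_{12} = v_{4}  →  sig = (4; 1)
  P={1,2,6,8,10}:  v_{1} + v_{2} + v_{6} + v_{8} + v_{10} = v_{7}  →  sig = (5; 1)

Hence PRS(X_Σ) =
{ (2; —) ×2,  (2; 1) ×2,  (2; 1,1) ×2,  (2; 1,1,1) ×2,  (2; 1,1,1,1) ×3,  (2; 1,1,1,2),  (2; 1,1,2) ×2,  (2; 1,1,2,2),  (2; 2,2,2),  (3; 1),  (3; 1,2),  (4; —),  (4; 1),  (5; 1) }
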